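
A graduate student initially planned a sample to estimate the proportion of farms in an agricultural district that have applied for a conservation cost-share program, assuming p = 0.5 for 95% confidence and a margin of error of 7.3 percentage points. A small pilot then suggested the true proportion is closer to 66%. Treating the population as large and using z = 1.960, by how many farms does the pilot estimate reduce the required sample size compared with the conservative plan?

Conservative (p = 0.5): n = 1.960² × 0.25 / 0.073² ≈ 180.22 → 181.
Using p = 0.66: p(1−p) = 0.2244, so n = 1.960² × 0.2244 / 0.073² ≈ 161.77 → 162.
Reduction: 181 − 162 = 19.

19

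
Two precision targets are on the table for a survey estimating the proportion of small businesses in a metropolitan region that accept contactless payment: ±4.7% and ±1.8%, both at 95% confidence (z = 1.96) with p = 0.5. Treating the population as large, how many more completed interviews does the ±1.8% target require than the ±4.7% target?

2530

At ±4.7%: n = 1.96² × 0.2500 / 0.047² ≈ 434.77 → 435.
At ±1.8%: n = 1.96² × 0.2500 / 0.018² ≈ 2964.20 → 2965.
Additional respondents: 2965 − 435 = 2530.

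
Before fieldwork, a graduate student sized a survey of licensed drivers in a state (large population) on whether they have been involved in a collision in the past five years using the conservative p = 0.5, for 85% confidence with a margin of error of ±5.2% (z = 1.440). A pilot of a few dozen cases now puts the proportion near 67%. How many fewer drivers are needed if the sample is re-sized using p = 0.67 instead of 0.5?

Conservative (p = 0.5): n = 1.440² × 0.25 / 0.052² ≈ 191.72 → 192.
Using p = 0.67: p(1−p) = 0.2211, so n = 1.440² × 0.2211 / 0.052² ≈ 169.55 → 170.
Reduction: 192 − 170 = 22.

22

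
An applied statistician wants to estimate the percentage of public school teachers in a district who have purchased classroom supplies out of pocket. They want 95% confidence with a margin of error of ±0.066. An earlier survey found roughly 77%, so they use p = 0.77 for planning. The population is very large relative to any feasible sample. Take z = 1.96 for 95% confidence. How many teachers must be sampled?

With p = 0.77, p(1−p) = 0.1771.
n = z²·p(1−p)/E² = 1.96² × 0.1771 / 0.066² = 3.8416 × 0.1771 / 0.004356 ≈ 156.19.
Rounding up gives n = 157.

157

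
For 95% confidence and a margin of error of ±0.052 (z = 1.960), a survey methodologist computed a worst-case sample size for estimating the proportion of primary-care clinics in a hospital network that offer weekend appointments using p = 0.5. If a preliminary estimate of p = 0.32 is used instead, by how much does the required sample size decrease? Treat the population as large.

46

Conservative (p = 0.5): n = 1.960² × 0.25 / 0.052² ≈ 355.18 → 356.
Using p = 0.32: p(1−p) = 0.2176, so n = 1.960² × 0.2176 / 0.052² ≈ 309.15 → 310.
Reduction: 356 − 310 = 46.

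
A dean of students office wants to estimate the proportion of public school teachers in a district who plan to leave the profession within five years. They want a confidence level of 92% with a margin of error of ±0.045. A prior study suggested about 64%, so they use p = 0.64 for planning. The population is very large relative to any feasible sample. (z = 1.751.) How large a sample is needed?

349

With p = 0.64, p(1−p) = 0.2304.
n = z²·p(1−p)/E² = 1.751² × 0.2304 / 0.045² = 3.0660 × 0.2304 / 0.002025 ≈ 348.84.
Rounding up gives n = 349.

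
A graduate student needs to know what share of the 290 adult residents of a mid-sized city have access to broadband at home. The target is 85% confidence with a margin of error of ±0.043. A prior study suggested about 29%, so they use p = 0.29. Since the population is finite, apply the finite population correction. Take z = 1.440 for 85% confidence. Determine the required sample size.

Unadjusted: n₀ = 1.440² × 0.29 × 0.71 / 0.043² ≈ 230.91, so n₀ = 231.
Finite population correction with N = 290: n = n₀ / (1 + (n₀−1)/N) = 231 / (1 + 230/290) = 231 / 1.7931 ≈ 128.83.
Rounding up, n = 129.

129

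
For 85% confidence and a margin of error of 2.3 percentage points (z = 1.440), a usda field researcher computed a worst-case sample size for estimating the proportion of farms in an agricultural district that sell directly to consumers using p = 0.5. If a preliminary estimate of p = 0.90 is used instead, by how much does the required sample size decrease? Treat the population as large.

627

Conservative (p = 0.5): n = 1.440² × 0.25 / 0.023² ≈ 979.96 → 980.
Using p = 0.90: p(1−p) = 0.0900, so n = 1.440² × 0.0900 / 0.023² ≈ 352.79 → 353.
Reduction: 980 − 353 = 627.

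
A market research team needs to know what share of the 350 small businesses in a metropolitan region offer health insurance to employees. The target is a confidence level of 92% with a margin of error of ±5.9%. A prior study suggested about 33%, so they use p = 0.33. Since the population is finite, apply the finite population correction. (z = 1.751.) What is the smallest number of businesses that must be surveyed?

126

Unadjusted: n₀ = 1.751² × 0.33 × 0.67 / 0.059² ≈ 194.74, so n₀ = 195.
Finite population correction with N = 350: n = n₀ / (1 + (n₀−1)/N) = 195 / (1 + 194/350) = 195 / 1.5543 ≈ 125.46.
Rounding up, n = 126.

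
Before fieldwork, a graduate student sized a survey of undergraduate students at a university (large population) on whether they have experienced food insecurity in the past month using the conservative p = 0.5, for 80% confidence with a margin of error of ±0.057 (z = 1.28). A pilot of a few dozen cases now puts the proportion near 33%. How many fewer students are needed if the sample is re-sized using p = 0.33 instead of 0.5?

Conservative (p = 0.5): n = 1.28² × 0.25 / 0.057² ≈ 126.07 → 127.
Using p = 0.33: p(1−p) = 0.2211, so n = 1.28² × 0.2211 / 0.057² ≈ 111.50 → 112.
Reduction: 127 − 112 = 15.

15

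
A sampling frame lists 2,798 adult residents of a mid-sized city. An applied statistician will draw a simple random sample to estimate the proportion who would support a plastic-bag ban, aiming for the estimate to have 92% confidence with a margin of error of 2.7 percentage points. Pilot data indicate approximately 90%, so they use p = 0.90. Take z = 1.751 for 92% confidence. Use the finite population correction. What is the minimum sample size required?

334

Unadjusted: n₀ = 1.751² × 0.90 × 0.10 / 0.027² ≈ 378.52, so n₀ = 379.
Finite population correction with N = 2,798: n = n₀ / (1 + (n₀−1)/N) = 379 / (1 + 378/2798) = 379 / 1.1351 ≈ 333.89.
Rounding up, n = 334.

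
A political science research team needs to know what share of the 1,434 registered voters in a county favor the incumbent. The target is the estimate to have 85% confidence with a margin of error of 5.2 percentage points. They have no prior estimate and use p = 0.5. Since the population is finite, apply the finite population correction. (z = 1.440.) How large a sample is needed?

170

Unadjusted: n₀ = 1.440² × 0.50 × 0.50 / 0.052² ≈ 191.72, so n₀ = 192.
Finite population correction with N = 1,434: n = n₀ / (1 + (n₀−1)/N) = 192 / (1 + 191/1434) = 192 / 1.1332 ≈ 169.43.
Rounding up, n = 170.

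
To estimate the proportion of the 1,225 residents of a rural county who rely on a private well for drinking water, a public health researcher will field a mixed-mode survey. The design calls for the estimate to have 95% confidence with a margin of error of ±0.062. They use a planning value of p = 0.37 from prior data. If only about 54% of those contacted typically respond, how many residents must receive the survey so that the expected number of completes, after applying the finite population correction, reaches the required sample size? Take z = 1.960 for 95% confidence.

363

Completed interviews needed (unadjusted): n₀ = 1.960² × 0.2331 / 0.062² ≈ 232.95 → 233.
FPC for N = 1,225: n = 233 / (1 + 232/1225) = 233 / 1.1894 ≈ 195.90 → 196.
At a 54% response rate, contacts needed = 196 / 0.54 ≈ 362.96 → 363.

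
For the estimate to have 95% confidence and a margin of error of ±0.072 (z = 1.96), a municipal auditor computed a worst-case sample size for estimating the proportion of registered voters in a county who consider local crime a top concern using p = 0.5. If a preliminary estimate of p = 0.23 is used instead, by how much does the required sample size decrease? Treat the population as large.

54

Conservative (p = 0.5): n = 1.96² × 0.25 / 0.072² ≈ 185.26 → 186.
Using p = 0.23: p(1−p) = 0.1771, so n = 1.96² × 0.1771 / 0.072² ≈ 131.24 → 132.
Reduction: 186 − 132 = 54.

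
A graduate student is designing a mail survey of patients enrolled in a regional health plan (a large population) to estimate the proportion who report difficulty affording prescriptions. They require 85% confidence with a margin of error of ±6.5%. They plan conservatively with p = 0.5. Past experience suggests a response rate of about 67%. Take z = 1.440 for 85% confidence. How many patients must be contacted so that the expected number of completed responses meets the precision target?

184

Completed interviews needed: n₀ = 1.440² × 0.2500 / 0.065² ≈ 122.70 → 123.
At a 67% response rate, contacts needed = 123 / 0.67 ≈ 183.58 → 184.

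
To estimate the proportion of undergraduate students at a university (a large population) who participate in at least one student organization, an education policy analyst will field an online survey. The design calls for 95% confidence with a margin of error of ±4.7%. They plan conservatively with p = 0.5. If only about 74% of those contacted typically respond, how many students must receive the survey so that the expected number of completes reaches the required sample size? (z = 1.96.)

Completed interviews needed: n₀ = 1.96² × 0.2500 / 0.047² ≈ 434.77 → 435.
At a 74% response rate, contacts needed = 435 / 0.74 ≈ 587.84 → 588.

588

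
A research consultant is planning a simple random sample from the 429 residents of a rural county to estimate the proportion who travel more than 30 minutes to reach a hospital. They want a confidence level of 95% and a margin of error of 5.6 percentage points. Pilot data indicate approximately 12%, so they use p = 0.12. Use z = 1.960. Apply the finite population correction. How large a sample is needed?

Unadjusted: n₀ = 1.960² × 0.12 × 0.88 / 0.056² ≈ 129.36, so n₀ = 130.
Finite population correction with N = 429: n = n₀ / (1 + (n₀−1)/N) = 130 / (1 + 129/429) = 130 / 1.3007 ≈ 99.95.
Rounding up, n = 100.

100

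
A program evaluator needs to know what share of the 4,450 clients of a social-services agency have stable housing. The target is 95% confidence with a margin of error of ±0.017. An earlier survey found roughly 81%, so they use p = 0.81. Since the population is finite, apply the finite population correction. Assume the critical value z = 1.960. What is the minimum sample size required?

Unadjusted: n₀ = 1.960² × 0.81 × 0.19 / 0.017² ≈ 2045.75, so n₀ = 2046.
Finite population correction with N = 4,450: n = n₀ / (1 + (n₀−1)/N) = 2046 / (1 + 2045/4450) = 2046 / 1.4596 ≈ 1401.80.
Rounding up, n = 1402.

1402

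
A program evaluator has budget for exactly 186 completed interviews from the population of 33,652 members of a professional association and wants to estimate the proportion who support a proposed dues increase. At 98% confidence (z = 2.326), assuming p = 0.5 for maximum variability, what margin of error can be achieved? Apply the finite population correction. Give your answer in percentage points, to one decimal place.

Finite-population factor: (N−n)/(N−1) = (33652−186)/(33652−1) = 0.9945.
SE(p̂) = √[p(1−p)/n · (N−n)/(N−1)] = √[0.2500/186 × 0.9945] = 0.03656.
E = z × SE = 2.326 × 0.03656 = 0.08504 ≈ 8.5 percentage points.

8.5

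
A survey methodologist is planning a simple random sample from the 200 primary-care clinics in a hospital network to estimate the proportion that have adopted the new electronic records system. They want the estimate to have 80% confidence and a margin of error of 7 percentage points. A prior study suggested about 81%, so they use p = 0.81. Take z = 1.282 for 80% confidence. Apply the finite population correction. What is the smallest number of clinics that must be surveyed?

Unadjusted: n₀ = 1.282² × 0.81 × 0.19 / 0.070² ≈ 51.62, so n₀ = 52.
Finite population correction with N = 200: n = n₀ / (1 + (n₀−1)/N) = 52 / (1 + 51/200) = 52 / 1.2550 ≈ 41.43.
Rounding up, n = 42.

42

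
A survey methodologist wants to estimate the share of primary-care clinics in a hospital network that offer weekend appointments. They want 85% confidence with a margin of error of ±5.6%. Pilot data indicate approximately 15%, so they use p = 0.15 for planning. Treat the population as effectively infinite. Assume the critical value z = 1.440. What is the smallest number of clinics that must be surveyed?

85

With p = 0.15, p(1−p) = 0.1275.
n = z²·p(1−p)/E² = 1.440² × 0.1275 / 0.056² = 2.0736 × 0.1275 / 0.003136 ≈ 84.31.
Rounding up gives n = 85.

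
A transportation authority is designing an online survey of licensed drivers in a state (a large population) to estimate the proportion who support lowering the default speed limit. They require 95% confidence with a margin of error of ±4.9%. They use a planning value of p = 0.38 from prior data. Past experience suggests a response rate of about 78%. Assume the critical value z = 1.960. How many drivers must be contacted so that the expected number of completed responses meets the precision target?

Completed interviews needed: n₀ = 1.960² × 0.2356 / 0.049² ≈ 376.96 → 377.
At a 78% response rate, contacts needed = 377 / 0.78 ≈ 483.33 → 484.

484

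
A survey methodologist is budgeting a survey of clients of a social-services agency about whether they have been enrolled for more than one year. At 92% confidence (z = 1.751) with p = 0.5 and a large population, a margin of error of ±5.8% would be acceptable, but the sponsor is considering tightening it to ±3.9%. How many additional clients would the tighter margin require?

276

At ±5.8%: n = 1.751² × 0.2500 / 0.058² ≈ 227.85 → 228.
At ±3.9%: n = 1.751² × 0.2500 / 0.039² ≈ 503.94 → 504.
Additional respondents: 504 − 228 = 276.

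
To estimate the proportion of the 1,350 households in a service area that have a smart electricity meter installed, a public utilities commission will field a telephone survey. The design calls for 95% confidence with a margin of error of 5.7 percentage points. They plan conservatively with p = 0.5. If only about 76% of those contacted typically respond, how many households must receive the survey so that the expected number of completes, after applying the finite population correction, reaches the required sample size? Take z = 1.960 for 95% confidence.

320

Completed interviews needed (unadjusted): n₀ = 1.960² × 0.2500 / 0.057² ≈ 295.60 → 296.
FPC for N = 1,350: n = 296 / (1 + 295/1350) = 296 / 1.2185 ≈ 242.92 → 243.
At a 76% response rate, contacts needed = 243 / 0.76 ≈ 319.74 → 320.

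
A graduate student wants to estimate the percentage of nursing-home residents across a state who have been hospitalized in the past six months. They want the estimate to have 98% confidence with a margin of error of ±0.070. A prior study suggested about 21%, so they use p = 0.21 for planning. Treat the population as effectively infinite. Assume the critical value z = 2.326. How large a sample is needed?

184

With p = 0.21, p(1−p) = 0.1659.
n = z²·p(1−p)/E² = 2.326² × 0.1659 / 0.070² = 5.4103 × 0.1659 / 0.004900 ≈ 183.18.
Rounding up gives n = 184.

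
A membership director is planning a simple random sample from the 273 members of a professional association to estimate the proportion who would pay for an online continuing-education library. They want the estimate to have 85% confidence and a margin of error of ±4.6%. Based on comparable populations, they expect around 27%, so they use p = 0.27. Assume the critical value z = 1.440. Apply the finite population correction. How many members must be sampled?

Unadjusted: n₀ = 1.440² × 0.27 × 0.73 / 0.046² ≈ 193.15, so n₀ = 194.
Finite population correction with N = 273: n = n₀ / (1 + (n₀−1)/N) = 194 / (1 + 193/273) = 194 / 1.7070 ≈ 113.65.
Rounding up, n = 114.

114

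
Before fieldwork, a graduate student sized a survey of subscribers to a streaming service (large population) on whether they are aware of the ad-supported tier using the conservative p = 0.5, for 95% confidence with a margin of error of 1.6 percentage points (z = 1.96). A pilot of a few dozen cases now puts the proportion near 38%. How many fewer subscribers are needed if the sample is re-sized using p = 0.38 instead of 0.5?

Conservative (p = 0.5): n = 1.96² × 0.25 / 0.016² ≈ 3751.56 → 3752.
Using p = 0.38: p(1−p) = 0.2356, so n = 1.96² × 0.2356 / 0.016² ≈ 3535.47 → 3536.
Reduction: 3752 − 3536 = 216.

216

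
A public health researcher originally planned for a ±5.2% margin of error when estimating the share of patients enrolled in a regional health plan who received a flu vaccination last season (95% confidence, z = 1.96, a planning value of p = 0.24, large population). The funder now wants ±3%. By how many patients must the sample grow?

At ±5.2%: n = 1.96² × 0.1824 / 0.052² ≈ 259.14 → 260.
At ±3%: n = 1.96² × 0.1824 / 0.030² ≈ 778.56 → 779.
Additional respondents: 779 − 260 = 519.

519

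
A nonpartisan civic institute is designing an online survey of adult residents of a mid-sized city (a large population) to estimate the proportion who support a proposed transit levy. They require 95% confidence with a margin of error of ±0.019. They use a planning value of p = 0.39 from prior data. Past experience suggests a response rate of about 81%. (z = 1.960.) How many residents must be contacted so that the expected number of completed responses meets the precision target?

Completed interviews needed: n₀ = 1.960² × 0.2379 / 0.019² ≈ 2531.63 → 2532.
At an 81% response rate, contacts needed = 2532 / 0.81 ≈ 3125.93 → 3126.

3126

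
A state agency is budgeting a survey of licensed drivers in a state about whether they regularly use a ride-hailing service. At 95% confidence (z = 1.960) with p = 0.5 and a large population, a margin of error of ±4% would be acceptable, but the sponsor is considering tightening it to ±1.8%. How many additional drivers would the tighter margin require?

At ±4%: n = 1.960² × 0.2500 / 0.040² ≈ 600.25 → 601.
At ±1.8%: n = 1.960² × 0.2500 / 0.018² ≈ 2964.20 → 2965.
Additional respondents: 2965 − 601 = 2364.

2364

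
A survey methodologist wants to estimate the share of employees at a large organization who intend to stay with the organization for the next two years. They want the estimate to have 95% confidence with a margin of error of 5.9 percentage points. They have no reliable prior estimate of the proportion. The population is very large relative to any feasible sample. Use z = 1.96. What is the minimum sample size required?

276

With no prior estimate, use p = 0.5, giving p(1−p) = 0.25.
n = z²·p(1−p)/E² = 1.96² × 0.2500 / 0.059² = 3.8416 × 0.2500 / 0.003481 ≈ 275.90.
Rounding up gives n = 276.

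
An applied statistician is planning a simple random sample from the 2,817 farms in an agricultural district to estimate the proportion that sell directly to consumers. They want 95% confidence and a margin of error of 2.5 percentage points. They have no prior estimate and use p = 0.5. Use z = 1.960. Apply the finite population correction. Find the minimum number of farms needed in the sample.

995

Unadjusted: n₀ = 1.960² × 0.50 × 0.50 / 0.025² ≈ 1536.64, so n₀ = 1537.
Finite population correction with N = 2,817: n = n₀ / (1 + (n₀−1)/N) = 1537 / (1 + 1536/2817) = 1537 / 1.5453 ≈ 994.65.
Rounding up, n = 995.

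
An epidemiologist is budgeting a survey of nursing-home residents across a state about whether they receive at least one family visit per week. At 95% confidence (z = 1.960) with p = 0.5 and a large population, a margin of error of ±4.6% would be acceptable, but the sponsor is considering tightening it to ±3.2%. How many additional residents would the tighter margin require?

At ±4.6%: n = 1.960² × 0.2500 / 0.046² ≈ 453.88 → 454.
At ±3.2%: n = 1.960² × 0.2500 / 0.032² ≈ 937.89 → 938.
Additional respondents: 938 − 454 = 484.

484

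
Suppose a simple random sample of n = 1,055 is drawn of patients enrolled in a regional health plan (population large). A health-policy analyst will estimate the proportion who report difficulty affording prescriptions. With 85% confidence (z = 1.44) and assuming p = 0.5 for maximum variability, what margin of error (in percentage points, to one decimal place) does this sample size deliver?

2.2

SE(p̂) = √[p(1−p)/n] = √[0.2500/1055] = 0.01539.
E = z × SE = 1.44 × 0.01539 = 0.02217, or 2.2 percentage points.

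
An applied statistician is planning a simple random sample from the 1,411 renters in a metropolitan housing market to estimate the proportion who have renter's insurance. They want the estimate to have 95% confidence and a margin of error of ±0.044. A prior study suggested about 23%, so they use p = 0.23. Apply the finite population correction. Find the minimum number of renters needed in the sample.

For 95% confidence, z = 1.96.
Unadjusted: n₀ = 1.96² × 0.23 × 0.77 / 0.044² ≈ 351.42, so n₀ = 352.
Finite population correction with N = 1,411: n = n₀ / (1 + (n₀−1)/N) = 352 / (1 + 351/1411) = 352 / 1.2488 ≈ 281.88.
Rounding up, n = 282.

282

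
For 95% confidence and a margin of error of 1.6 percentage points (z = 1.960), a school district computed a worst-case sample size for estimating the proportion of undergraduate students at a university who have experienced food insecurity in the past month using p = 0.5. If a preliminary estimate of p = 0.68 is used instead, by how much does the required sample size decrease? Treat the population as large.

Conservative (p = 0.5): n = 1.960² × 0.25 / 0.016² ≈ 3751.56 → 3752.
Using p = 0.68: p(1−p) = 0.2176, so n = 1.960² × 0.2176 / 0.016² ≈ 3265.36 → 3266.
Reduction: 3752 − 3266 = 486.

486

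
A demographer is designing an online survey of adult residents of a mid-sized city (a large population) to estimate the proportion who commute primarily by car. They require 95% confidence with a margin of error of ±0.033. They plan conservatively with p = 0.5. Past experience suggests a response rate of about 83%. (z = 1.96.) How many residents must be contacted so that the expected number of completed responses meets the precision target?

1063

Completed interviews needed: n₀ = 1.96² × 0.2500 / 0.033² ≈ 881.91 → 882.
At an 83% response rate, contacts needed = 882 / 0.83 ≈ 1062.65 → 1063.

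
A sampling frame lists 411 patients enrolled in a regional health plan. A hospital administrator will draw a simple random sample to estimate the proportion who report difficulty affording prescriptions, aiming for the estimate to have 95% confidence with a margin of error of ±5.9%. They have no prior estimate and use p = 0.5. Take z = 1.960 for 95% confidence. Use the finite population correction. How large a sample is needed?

166

Unadjusted: n₀ = 1.960² × 0.50 × 0.50 / 0.059² ≈ 275.90, so n₀ = 276.
Finite population correction with N = 411: n = n₀ / (1 + (n₀−1)/N) = 276 / (1 + 275/411) = 276 / 1.6691 ≈ 165.36.
Rounding up, n = 166.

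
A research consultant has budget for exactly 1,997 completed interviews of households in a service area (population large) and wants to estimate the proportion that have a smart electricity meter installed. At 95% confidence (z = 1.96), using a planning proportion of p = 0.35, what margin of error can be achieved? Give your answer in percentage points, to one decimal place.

SE(p̂) = √[p(1−p)/n] = √[0.2275/1997] = 0.01067.
E = z × SE = 1.96 × 0.01067 = 0.02092, or 2.1 percentage points.

2.1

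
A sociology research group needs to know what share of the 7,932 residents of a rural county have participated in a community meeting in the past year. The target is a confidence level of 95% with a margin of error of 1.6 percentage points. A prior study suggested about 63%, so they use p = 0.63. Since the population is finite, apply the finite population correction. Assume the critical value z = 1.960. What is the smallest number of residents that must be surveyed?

2428

Unadjusted: n₀ = 1.960² × 0.63 × 0.37 / 0.016² ≈ 3497.96, so n₀ = 3498.
Finite population correction with N = 7,932: n = n₀ / (1 + (n₀−1)/N) = 3498 / (1 + 3497/7932) = 3498 / 1.4409 ≈ 2427.70.
Rounding up, n = 2428.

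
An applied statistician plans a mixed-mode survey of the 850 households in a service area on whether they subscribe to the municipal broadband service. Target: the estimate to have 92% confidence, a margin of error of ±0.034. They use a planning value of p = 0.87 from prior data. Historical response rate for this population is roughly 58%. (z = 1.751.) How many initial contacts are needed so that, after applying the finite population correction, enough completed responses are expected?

Completed interviews needed (unadjusted): n₀ = 1.751² × 0.1131 / 0.034² ≈ 299.97 → 300.
FPC for N = 850: n = 300 / (1 + 299/850) = 300 / 1.3518 ≈ 221.93 → 222.
At a 58% response rate, contacts needed = 222 / 0.58 ≈ 382.76 → 383.

383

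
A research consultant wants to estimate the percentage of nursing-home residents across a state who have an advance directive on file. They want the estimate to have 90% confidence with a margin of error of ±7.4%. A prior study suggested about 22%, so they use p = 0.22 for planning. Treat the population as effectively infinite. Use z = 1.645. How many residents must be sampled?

With p = 0.22, p(1−p) = 0.1716.
n = z²·p(1−p)/E² = 1.645² × 0.1716 / 0.074² = 2.7060 × 0.1716 / 0.005476 ≈ 84.80.
Rounding up gives n = 85.

85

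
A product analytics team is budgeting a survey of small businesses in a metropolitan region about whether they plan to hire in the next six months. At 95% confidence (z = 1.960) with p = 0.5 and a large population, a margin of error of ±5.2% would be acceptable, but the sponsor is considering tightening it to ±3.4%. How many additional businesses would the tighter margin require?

At ±5.2%: n = 1.960² × 0.2500 / 0.052² ≈ 355.18 → 356.
At ±3.4%: n = 1.960² × 0.2500 / 0.034² ≈ 830.80 → 831.
Additional respondents: 831 − 356 = 475.

475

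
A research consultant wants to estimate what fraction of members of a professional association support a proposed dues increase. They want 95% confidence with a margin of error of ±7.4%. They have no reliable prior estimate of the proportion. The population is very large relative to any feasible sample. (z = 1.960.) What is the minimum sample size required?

With no prior estimate, use p = 0.5, giving p(1−p) = 0.25.
n = z²·p(1−p)/E² = 1.960² × 0.2500 / 0.074² = 3.8416 × 0.2500 / 0.005476 ≈ 175.38.
Rounding up gives n = 176.

176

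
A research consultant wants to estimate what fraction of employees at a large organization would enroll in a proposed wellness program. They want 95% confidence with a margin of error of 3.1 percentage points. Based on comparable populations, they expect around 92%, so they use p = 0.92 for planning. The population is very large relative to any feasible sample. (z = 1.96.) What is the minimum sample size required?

295

With p = 0.92, p(1−p) = 0.0736.
n = z²·p(1−p)/E² = 1.96² × 0.0736 / 0.031² = 3.8416 × 0.0736 / 0.000961 ≈ 294.22.
Rounding up gives n = 295.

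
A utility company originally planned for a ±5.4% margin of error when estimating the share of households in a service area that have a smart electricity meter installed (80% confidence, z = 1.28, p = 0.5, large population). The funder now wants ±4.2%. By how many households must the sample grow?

92

At ±5.4%: n = 1.28² × 0.2500 / 0.054² ≈ 140.47 → 141.
At ±4.2%: n = 1.28² × 0.2500 / 0.042² ≈ 232.20 → 233.
Additional respondents: 233 − 141 = 92.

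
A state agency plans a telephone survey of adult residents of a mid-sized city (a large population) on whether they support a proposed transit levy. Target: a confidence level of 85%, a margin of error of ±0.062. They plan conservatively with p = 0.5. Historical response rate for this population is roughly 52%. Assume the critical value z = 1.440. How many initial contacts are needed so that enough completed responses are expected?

260

Completed interviews needed: n₀ = 1.440² × 0.2500 / 0.062² ≈ 134.86 → 135.
At a 52% response rate, contacts needed = 135 / 0.52 ≈ 259.62 → 260.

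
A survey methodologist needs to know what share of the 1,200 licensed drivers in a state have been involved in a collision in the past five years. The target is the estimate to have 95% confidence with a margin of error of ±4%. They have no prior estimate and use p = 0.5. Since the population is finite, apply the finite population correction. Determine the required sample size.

For 95% confidence, z = 1.96.
Unadjusted: n₀ = 1.96² × 0.50 × 0.50 / 0.040² ≈ 600.25, so n₀ = 601.
Finite population correction with N = 1,200: n = n₀ / (1 + (n₀−1)/N) = 601 / (1 + 600/1200) = 601 / 1.5000 ≈ 400.67.
Rounding up, n = 401.

401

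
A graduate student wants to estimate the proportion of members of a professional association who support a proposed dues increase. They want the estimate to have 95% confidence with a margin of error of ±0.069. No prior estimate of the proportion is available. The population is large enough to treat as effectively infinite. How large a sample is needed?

For 95% confidence, z = 1.960.
With no prior estimate, use p = 0.5, giving p(1−p) = 0.25.
n = z²·p(1−p)/E² = 1.960² × 0.2500 / 0.069² = 3.8416 × 0.2500 / 0.004761 ≈ 201.72.
Rounding up gives n = 202.

202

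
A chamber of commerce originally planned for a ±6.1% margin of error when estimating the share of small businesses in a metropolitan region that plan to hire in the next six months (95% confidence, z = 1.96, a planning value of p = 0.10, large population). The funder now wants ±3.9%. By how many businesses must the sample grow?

At ±6.1%: n = 1.96² × 0.0900 / 0.061² ≈ 92.92 → 93.
At ±3.9%: n = 1.96² × 0.0900 / 0.039² ≈ 227.31 → 228.
Additional respondents: 228 − 93 = 135.

135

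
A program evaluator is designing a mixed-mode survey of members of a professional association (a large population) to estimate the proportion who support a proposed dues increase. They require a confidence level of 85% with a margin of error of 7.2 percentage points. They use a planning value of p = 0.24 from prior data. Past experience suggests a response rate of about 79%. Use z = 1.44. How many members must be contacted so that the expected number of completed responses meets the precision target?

93

Completed interviews needed: n₀ = 1.44² × 0.1824 / 0.072² ≈ 72.96 → 73.
At a 79% response rate, contacts needed = 73 / 0.79 ≈ 92.41 → 93.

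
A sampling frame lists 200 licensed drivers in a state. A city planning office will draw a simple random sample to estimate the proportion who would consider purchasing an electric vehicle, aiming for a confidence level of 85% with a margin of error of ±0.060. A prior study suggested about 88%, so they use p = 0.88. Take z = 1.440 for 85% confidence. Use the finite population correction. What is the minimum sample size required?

Unadjusted: n₀ = 1.440² × 0.88 × 0.12 / 0.060² ≈ 60.83, so n₀ = 61.
Finite population correction with N = 200: n = n₀ / (1 + (n₀−1)/N) = 61 / (1 + 60/200) = 61 / 1.3000 ≈ 46.92.
Rounding up, n = 47.

47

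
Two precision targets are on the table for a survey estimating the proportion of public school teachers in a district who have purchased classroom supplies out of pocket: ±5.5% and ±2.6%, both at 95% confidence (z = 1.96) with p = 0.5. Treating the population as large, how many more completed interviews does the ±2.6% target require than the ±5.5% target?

At ±5.5%: n = 1.96² × 0.2500 / 0.055² ≈ 317.49 → 318.
At ±2.6%: n = 1.96² × 0.2500 / 0.026² ≈ 1420.71 → 1421.
Additional respondents: 1421 − 318 = 1103.

1103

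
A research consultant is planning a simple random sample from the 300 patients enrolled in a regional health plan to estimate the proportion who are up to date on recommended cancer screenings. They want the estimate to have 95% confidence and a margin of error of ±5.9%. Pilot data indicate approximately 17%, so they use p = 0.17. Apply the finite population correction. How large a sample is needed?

103

For 95% confidence, z = 1.960.
Unadjusted: n₀ = 1.960² × 0.17 × 0.83 / 0.059² ≈ 155.72, so n₀ = 156.
Finite population correction with N = 300: n = n₀ / (1 + (n₀−1)/N) = 156 / (1 + 155/300) = 156 / 1.5167 ≈ 102.86.
Rounding up, n = 103.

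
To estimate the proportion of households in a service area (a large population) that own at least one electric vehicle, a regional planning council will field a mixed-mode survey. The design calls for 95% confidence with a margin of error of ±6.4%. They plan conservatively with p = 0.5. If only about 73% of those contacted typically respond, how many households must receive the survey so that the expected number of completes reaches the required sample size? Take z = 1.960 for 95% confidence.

322

Completed interviews needed: n₀ = 1.960² × 0.2500 / 0.064² ≈ 234.47 → 235.
At a 73% response rate, contacts needed = 235 / 0.73 ≈ 321.92 → 322.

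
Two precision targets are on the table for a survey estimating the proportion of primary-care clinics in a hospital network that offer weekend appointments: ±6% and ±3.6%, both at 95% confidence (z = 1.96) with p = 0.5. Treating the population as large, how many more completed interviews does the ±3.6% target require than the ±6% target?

475

At ±6%: n = 1.96² × 0.2500 / 0.060² ≈ 266.78 → 267.
At ±3.6%: n = 1.96² × 0.2500 / 0.036² ≈ 741.05 → 742.
Additional respondents: 742 − 267 = 475.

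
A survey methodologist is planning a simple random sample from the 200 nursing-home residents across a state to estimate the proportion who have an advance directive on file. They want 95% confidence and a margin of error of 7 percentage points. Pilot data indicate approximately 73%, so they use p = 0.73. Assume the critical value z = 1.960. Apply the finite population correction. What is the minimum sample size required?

Unadjusted: n₀ = 1.960² × 0.73 × 0.27 / 0.070² ≈ 154.53, so n₀ = 155.
Finite population correction with N = 200: n = n₀ / (1 + (n₀−1)/N) = 155 / (1 + 154/200) = 155 / 1.7700 ≈ 87.57.
Rounding up, n = 88.

88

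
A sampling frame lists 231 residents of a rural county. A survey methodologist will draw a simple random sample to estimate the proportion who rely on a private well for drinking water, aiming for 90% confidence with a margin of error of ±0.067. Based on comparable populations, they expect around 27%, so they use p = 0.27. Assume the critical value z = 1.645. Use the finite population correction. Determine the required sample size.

79

Unadjusted: n₀ = 1.645² × 0.27 × 0.73 / 0.067² ≈ 118.81, so n₀ = 119.
Finite population correction with N = 231: n = n₀ / (1 + (n₀−1)/N) = 119 / (1 + 118/231) = 119 / 1.5108 ≈ 78.77.
Rounding up, n = 79.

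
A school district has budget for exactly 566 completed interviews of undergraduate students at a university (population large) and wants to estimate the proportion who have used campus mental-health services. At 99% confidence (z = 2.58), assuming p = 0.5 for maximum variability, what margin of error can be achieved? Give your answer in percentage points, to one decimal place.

5.4

SE(p̂) = √[p(1−p)/n] = √[0.2500/566] = 0.02102.
E = z × SE = 2.58 × 0.02102 = 0.05422, or 5.4 percentage points.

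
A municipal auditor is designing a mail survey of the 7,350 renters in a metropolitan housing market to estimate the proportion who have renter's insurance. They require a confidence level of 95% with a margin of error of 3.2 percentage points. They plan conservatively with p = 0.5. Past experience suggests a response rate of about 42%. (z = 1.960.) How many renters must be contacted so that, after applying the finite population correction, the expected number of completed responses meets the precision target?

1981

Completed interviews needed (unadjusted): n₀ = 1.960² × 0.2500 / 0.032² ≈ 937.89 → 938.
FPC for N = 7,350: n = 938 / (1 + 937/7350) = 938 / 1.1275 ≈ 831.94 → 832.
At a 42% response rate, contacts needed = 832 / 0.42 ≈ 1980.95 → 1981.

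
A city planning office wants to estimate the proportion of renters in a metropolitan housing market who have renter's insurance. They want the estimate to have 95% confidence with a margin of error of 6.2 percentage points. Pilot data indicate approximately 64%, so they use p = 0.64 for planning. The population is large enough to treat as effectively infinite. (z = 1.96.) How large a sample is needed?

With p = 0.64, p(1−p) = 0.2304.
n = z²·p(1−p)/E² = 1.96² × 0.2304 / 0.062² = 3.8416 × 0.2304 / 0.003844 ≈ 230.26.
Rounding up gives n = 231.

231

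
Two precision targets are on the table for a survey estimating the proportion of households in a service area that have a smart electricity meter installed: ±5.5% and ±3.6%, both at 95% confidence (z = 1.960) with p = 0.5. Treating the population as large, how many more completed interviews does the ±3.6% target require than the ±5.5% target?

424

At ±5.5%: n = 1.960² × 0.2500 / 0.055² ≈ 317.49 → 318.
At ±3.6%: n = 1.960² × 0.2500 / 0.036² ≈ 741.05 → 742.
Additional respondents: 742 − 318 = 424.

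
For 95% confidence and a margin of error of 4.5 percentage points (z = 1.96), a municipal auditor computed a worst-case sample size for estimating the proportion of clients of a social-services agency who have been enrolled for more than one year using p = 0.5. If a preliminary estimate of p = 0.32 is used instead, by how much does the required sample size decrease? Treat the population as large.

Conservative (p = 0.5): n = 1.96² × 0.25 / 0.045² ≈ 474.27 → 475.
Using p = 0.32: p(1−p) = 0.2176, so n = 1.96² × 0.2176 / 0.045² ≈ 412.81 → 413.
Reduction: 475 − 413 = 62.

62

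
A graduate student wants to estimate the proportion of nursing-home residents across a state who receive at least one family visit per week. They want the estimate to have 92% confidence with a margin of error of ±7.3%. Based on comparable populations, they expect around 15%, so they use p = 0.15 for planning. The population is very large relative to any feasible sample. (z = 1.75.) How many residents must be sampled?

With p = 0.15, p(1−p) = 0.1275.
n = z²·p(1−p)/E² = 1.75² × 0.1275 / 0.073² = 3.0625 × 0.1275 / 0.005329 ≈ 73.27.
Rounding up gives n = 74.

74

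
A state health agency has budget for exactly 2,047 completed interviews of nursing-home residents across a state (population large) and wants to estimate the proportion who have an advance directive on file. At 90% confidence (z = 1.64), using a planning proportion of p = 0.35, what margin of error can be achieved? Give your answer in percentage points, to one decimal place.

SE(p̂) = √[p(1−p)/n] = √[0.2275/2047] = 0.01054.
E = z × SE = 1.64 × 0.01054 = 0.01729, or 1.7 percentage points.

1.7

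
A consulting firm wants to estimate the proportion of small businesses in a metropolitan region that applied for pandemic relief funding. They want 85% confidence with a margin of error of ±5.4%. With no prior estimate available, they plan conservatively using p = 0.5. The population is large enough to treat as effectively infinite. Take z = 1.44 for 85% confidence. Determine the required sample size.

With p = 0.5, p(1−p) = 0.25.
n = z²·p(1−p)/E² = 1.44² × 0.2500 / 0.054² = 2.0736 × 0.2500 / 0.002916 ≈ 177.78.
Rounding up gives n = 178.

178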